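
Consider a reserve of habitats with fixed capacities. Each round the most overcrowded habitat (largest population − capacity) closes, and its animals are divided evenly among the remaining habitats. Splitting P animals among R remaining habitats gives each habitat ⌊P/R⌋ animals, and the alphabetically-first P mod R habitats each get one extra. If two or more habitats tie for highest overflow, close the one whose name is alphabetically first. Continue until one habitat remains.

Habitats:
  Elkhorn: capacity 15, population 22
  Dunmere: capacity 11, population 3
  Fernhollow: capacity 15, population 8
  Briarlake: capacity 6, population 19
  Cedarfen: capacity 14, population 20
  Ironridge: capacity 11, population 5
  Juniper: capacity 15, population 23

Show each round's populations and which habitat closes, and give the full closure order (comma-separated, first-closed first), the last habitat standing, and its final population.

Closure order: Briarlake, Juniper, Cedarfen, Elkhorn, Dunmere, Fernhollow
Last habitat: Ironridge with 100 animals

Round 1: Briarlake=19 Cedarfen=20 Dunmere=3 Elkhorn=22 Fernhollow=8 Ironridge=5 Juniper=23 → close Briarlake (overflow 13)
  19÷6 = 3 each, +1 to first 1
Round 2: Cedarfen=24 Dunmere=6 Elkhorn=25 Fernhollow=11 Ironridge=8 Juniper=26 → close Juniper (overflow 11)
  26÷5 = 5 each, +1 to first 1
Round 3: Cedarfen=30 Dunmere=11 Elkhorn=30 Fernhollow=16 Ironridge=13 → close Cedarfen (overflow 16)
  30÷4 = 7 each, +1 to first 2
Round 4: Dunmere=19 Elkhorn=38 Fernhollow=23 Ironridge=20 → close Elkhorn (overflow 23)
  38÷3 = 12 each, +1 to first 2
Round 5: Dunmere=32 Fernhollow=36 Ironridge=32 → close Dunmere (overflow 21)
  32÷2 = 16 each, +1 to first 0
Round 6: Fernhollow=52 Ironridge=48 → close Fernhollow (overflow 37)
  52÷1 = 52 each, +1 to first 0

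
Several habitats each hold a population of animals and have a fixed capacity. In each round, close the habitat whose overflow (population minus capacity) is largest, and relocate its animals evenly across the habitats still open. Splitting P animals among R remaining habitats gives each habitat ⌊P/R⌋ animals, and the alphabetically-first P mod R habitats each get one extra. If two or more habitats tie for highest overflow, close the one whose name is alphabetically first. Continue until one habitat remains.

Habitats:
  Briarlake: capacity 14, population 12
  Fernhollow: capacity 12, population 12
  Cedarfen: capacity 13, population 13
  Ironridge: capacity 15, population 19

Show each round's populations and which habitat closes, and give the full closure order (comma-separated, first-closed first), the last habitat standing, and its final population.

Round 1: Briarlake=12 Cedarfen=13 Fernhollow=12 Ironridge=19 → close Ironridge (overflow 4)
  19÷3 = 6 each, +1 to first 1
Round 2: Briarlake=19 Cedarfen=19 Fernhollow=18 → close Cedarfen (overflow 6)
  19÷2 = 9 each, +1 to first 1
Round 3: Briarlake=29 Fernhollow=27 → close Briarlake (overflow 15)
  29÷1 = 29 each, +1 to first 0

Closure order: Ironridge, Cedarfen, Briarlake
Last habitat: Fernhollow with 56 animals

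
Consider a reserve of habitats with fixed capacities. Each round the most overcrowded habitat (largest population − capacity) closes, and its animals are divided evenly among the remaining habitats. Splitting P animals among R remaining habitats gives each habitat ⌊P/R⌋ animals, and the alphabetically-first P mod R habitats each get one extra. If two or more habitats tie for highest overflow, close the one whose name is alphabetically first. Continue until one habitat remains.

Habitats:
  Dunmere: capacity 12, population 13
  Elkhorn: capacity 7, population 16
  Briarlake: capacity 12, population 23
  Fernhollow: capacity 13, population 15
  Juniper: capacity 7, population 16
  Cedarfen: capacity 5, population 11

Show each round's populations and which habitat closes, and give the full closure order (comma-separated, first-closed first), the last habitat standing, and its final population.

Round 1: Briarlake=23 Cedarfen=11 Dunmere=13 Elkhorn=16 Fernhollow=15 Juniper=16 → close Briarlake (overflow 11)
  23÷5 = 4 each, +1 to first 3
Round 2: Cedarfen=16 Dunmere=18 Elkhorn=21 Fernhollow=19 Juniper=20 → close Elkhorn (overflow 14)
  21÷4 = 5 each, +1 to first 1
Round 3: Cedarfen=22 Dunmere=23 Fernhollow=24 Juniper=25 → close Juniper (overflow 18)
  25÷3 = 8 each, +1 to first 1
Round 4: Cedarfen=31 Dunmere=31 Fernhollow=32 → close Cedarfen (overflow 26)
  31÷2 = 15 each, +1 to first 1
Round 5: Dunmere=47 Fernhollow=47 → close Dunmere (overflow 35)
  47÷1 = 47 each, +1 to first 0

Closure order: Briarlake, Elkhorn, Juniper, Cedarfen, Dunmere
Last habitat: Fernhollow with 94 animals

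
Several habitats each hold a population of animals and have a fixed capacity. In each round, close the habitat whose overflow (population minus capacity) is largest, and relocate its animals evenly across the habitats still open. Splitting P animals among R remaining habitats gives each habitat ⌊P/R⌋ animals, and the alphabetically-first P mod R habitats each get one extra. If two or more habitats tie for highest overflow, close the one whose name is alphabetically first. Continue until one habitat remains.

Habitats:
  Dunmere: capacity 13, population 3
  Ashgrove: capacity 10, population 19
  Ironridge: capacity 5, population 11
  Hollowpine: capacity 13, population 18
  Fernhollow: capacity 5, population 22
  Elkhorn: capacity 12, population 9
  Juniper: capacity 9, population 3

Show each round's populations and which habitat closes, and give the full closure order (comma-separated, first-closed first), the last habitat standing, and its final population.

Closure order: Fernhollow, Ashgrove, Hollowpine, Ironridge, Elkhorn, Dunmere
Last habitat: Juniper with 85 animals

Round 1: Ashgrove=19 Dunmere=3 Elkhorn=9 Fernhollow=22 Hollowpine=18 Ironridge=11 Juniper=3 → close Fernhollow (overflow 17)
  22÷6 = 3 each, +1 to first 4
Round 2: Ashgrove=23 Dunmere=7 Elkhorn=13 Hollowpine=22 Ironridge=14 Juniper=6 → close Ashgrove (overflow 13)
  23÷5 = 4 each, +1 to first 3
Round 3: Dunmere=12 Elkhorn=18 Hollowpine=27 Ironridge=18 Juniper=10 → close Hollowpine (overflow 14)
  27÷4 = 6 each, +1 to first 3
Round 4: Dunmere=19 Elkhorn=25 Ironridge=25 Juniper=16 → close Ironridge (overflow 20)
  25÷3 = 8 each, +1 to first 1
Round 5: Dunmere=28 Elkhorn=33 Juniper=24 → close Elkhorn (overflow 21)
  33÷2 = 16 each, +1 to first 1
Round 6: Dunmere=45 Juniper=40 → close Dunmere (overflow 32)
  45÷1 = 45 each, +1 to first 0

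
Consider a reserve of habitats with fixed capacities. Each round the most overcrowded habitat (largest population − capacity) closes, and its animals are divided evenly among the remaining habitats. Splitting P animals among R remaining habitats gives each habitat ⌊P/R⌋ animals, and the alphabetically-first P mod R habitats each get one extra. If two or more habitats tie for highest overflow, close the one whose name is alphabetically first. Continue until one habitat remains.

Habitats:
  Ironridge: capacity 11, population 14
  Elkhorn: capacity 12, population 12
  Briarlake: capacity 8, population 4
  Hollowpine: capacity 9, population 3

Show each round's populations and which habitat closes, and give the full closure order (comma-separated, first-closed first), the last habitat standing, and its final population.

Closure order: Ironridge, Elkhorn, Briarlake
Last habitat: Hollowpine with 33 animals

Round 1: Briarlake=4 Elkhorn=12 Hollowpine=3 Ironridge=14 → close Ironridge (overflow 3)
  14÷3 = 4 each, +1 to first 2
Round 2: Briarlake=9 Elkhorn=17 Hollowpine=7 → close Elkhorn (overflow 5)
  17÷2 = 8 each, +1 to first 1
Round 3: Briarlake=18 Hollowpine=15 → close Briarlake (overflow 10)
  18÷1 = 18 each, +1 to first 0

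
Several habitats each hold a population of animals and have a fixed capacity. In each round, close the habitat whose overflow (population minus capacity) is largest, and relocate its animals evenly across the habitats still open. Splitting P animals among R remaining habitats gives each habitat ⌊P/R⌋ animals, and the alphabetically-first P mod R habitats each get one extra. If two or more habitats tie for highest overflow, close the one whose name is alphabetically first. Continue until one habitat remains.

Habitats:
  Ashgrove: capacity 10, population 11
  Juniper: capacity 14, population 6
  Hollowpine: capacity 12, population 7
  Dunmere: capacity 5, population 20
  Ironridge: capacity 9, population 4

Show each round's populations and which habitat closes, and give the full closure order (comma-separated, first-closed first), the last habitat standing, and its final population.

Round 1: Ashgrove=11 Dunmere=20 Hollowpine=7 Ironridge=4 Juniper=6 → close Dunmere (overflow 15)
  20÷4 = 5 each, +1 to first 0
Round 2: Ashgrove=16 Hollowpine=12 Ironridge=9 Juniper=11 → close Ashgrove (overflow 6)
  16÷3 = 5 each, +1 to first 1
Round 3: Hollowpine=18 Ironridge=14 Juniper=16 → close Hollowpine (overflow 6)
  18÷2 = 9 each, +1 to first 0
Round 4: Ironridge=23 Juniper=25 → close Ironridge (overflow 14)
  23÷1 = 23 each, +1 to first 0

Closure order: Dunmere, Ashgrove, Hollowpine, Ironridge
Last habitat: Juniper with 48 animals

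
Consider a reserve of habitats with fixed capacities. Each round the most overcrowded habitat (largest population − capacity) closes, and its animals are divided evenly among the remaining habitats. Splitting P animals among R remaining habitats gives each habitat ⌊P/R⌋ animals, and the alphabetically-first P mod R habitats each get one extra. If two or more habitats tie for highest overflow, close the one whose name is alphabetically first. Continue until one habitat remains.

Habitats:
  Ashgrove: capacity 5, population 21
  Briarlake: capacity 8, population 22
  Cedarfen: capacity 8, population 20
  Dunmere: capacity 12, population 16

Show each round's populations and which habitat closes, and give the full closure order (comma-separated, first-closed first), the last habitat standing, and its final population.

Closure order: Ashgrove, Briarlake, Cedarfen
Last habitat: Dunmere with 79 animals

Round 1: Ashgrove=21 Briarlake=22 Cedarfen=20 Dunmere=16 → close Ashgrove (overflow 16)
  21÷3 = 7 each, +1 to first 0
Round 2: Briarlake=29 Cedarfen=27 Dunmere=23 → close Briarlake (overflow 21)
  29÷2 = 14 each, +1 to first 1
Round 3: Cedarfen=42 Dunmere=37 → close Cedarfen (overflow 34)
  42÷1 = 42 each, +1 to first 0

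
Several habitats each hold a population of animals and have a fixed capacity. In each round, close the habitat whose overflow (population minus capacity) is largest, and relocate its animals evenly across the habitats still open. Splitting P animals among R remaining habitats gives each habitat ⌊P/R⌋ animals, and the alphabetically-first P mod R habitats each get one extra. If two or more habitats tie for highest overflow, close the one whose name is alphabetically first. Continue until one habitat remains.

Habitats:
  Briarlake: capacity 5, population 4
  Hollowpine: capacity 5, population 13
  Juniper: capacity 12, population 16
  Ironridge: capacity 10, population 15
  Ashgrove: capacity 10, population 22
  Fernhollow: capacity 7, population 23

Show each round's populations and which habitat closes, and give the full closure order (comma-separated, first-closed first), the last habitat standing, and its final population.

Closure order: Fernhollow, Ashgrove, Hollowpine, Ironridge, Juniper
Last habitat: Briarlake with 93 animals

Round 1: Ashgrove=22 Briarlake=4 Fernhollow=23 Hollowpine=13 Ironridge=15 Juniper=16 → close Fernhollow (overflow 16)
  23÷5 = 4 each, +1 to first 3
Round 2: Ashgrove=27 Briarlake=9 Hollowpine=18 Ironridge=19 Juniper=20 → close Ashgrove (overflow 17)
  27÷4 = 6 each, +1 to first 3
Round 3: Briarlake=16 Hollowpine=25 Ironridge=26 Juniper=26 → close Hollowpine (overflow 20)
  25÷3 = 8 each, +1 to first 1
Round 4: Briarlake=25 Ironridge=34 Juniper=34 → close Ironridge (overflow 24)
  34÷2 = 17 each, +1 to first 0
Round 5: Briarlake=42 Juniper=51 → close Juniper (overflow 39)
  51÷1 = 51 each, +1 to first 0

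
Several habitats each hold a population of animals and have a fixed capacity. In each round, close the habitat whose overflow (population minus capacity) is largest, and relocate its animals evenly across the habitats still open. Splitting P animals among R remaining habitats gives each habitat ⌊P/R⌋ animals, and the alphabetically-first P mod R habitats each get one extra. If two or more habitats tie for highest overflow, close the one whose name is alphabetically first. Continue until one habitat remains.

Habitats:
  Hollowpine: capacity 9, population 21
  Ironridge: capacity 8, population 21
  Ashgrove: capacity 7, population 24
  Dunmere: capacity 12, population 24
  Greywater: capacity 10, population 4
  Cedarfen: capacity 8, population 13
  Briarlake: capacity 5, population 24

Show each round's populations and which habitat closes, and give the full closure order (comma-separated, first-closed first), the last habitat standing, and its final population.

Closure order: Briarlake, Ashgrove, Dunmere, Ironridge, Hollowpine, Cedarfen
Last habitat: Greywater with 131 animals

Round 1: Ashgrove=24 Briarlake=24 Cedarfen=13 Dunmere=24 Greywater=4 Hollowpine=21 Ironridge=21 → close Briarlake (overflow 19)
  24÷6 = 4 each, +1 to first 0
Round 2: Ashgrove=28 Cedarfen=17 Dunmere=28 Greywater=8 Hollowpine=25 Ironridge=25 → close Ashgrove (overflow 21)
  28÷5 = 5 each, +1 to first 3
Round 3: Cedarfen=23 Dunmere=34 Greywater=14 Hollowpine=30 Ironridge=30 → close Dunmere (overflow 22)
  34÷4 = 8 each, +1 to first 2
Round 4: Cedarfen=32 Greywater=23 Hollowpine=38 Ironridge=38 → close Ironridge (overflow 30)
  38÷3 = 12 each, +1 to first 2
Round 5: Cedarfen=45 Greywater=36 Hollowpine=50 → close Hollowpine (overflow 41)
  50÷2 = 25 each, +1 to first 0
Round 6: Cedarfen=70 Greywater=61 → close Cedarfen (overflow 62)
  70÷1 = 70 each, +1 to first 0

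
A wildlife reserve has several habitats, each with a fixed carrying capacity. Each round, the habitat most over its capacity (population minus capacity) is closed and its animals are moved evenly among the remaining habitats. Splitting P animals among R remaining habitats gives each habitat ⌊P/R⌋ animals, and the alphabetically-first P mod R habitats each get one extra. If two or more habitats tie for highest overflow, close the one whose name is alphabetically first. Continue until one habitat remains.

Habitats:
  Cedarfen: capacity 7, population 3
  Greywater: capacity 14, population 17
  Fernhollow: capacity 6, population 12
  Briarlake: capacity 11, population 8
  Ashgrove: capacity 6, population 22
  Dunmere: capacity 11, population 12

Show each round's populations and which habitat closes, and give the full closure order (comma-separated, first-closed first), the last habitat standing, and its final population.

Closure order: Ashgrove, Fernhollow, Greywater, Dunmere, Briarlake
Last habitat: Cedarfen with 74 animals

Round 1: Ashgrove=22 Briarlake=8 Cedarfen=3 Dunmere=12 Fernhollow=12 Greywater=17 → close Ashgrove (overflow 16)
  22÷5 = 4 each, +1 to first 2
Round 2: Briarlake=13 Cedarfen=8 Dunmere=16 Fernhollow=16 Greywater=21 → close Fernhollow (overflow 10)
  16÷4 = 4 each, +1 to first 0
Round 3: Briarlake=17 Cedarfen=12 Dunmere=20 Greywater=25 → close Greywater (overflow 11)
  25÷3 = 8 each, +1 to first 1
Round 4: Briarlake=26 Cedarfen=20 Dunmere=28 → close Dunmere (overflow 17)
  28÷2 = 14 each, +1 to first 0
Round 5: Briarlake=40 Cedarfen=34 → close Briarlake (overflow 29)
  40÷1 = 40 each, +1 to first 0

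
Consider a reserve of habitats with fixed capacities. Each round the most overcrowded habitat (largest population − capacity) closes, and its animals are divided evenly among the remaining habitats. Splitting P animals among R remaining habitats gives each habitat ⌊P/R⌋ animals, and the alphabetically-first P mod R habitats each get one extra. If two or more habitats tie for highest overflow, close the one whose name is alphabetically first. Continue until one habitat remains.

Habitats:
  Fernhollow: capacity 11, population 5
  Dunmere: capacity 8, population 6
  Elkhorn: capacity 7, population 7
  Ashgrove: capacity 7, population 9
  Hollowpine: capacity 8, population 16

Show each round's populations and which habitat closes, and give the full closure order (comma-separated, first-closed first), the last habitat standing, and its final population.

Round 1: Ashgrove=9 Dunmere=6 Elkhorn=7 Fernhollow=5 Hollowpine=16 → close Hollowpine (overflow 8)
  16÷4 = 4 each, +1 to first 0
Round 2: Ashgrove=13 Dunmere=10 Elkhorn=11 Fernhollow=9 → close Ashgrove (overflow 6)
  13÷3 = 4 each, +1 to first 1
Round 3: Dunmere=15 Elkhorn=15 Fernhollow=13 → close Elkhorn (overflow 8)
  15÷2 = 7 each, +1 to first 1
Round 4: Dunmere=23 Fernhollow=20 → close Dunmere (overflow 15)
  23÷1 = 23 each, +1 to first 0

Closure order: Hollowpine, Ashgrove, Elkhorn, Dunmere
Last habitat: Fernhollow with 43 animals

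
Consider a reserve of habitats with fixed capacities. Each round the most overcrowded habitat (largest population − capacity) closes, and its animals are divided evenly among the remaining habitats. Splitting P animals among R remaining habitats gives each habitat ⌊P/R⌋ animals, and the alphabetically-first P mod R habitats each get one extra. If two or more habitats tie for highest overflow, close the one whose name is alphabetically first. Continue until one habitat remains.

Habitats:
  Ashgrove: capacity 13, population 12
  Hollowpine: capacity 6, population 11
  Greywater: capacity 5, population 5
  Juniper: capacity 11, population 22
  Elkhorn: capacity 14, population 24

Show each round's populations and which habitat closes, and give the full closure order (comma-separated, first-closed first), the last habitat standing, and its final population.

Round 1: Ashgrove=12 Elkhorn=24 Greywater=5 Hollowpine=11 Juniper=22 → close Juniper (overflow 11)
  22÷4 = 5 each, +1 to first 2
Round 2: Ashgrove=18 Elkhorn=30 Greywater=10 Hollowpine=16 → close Elkhorn (overflow 16)
  30÷3 = 10 each, +1 to first 0
Round 3: Ashgrove=28 Greywater=20 Hollowpine=26 → close Hollowpine (overflow 20)
  26÷2 = 13 each, +1 to first 0
Round 4: Ashgrove=41 Greywater=33 → close Ashgrove (overflow 28)
  41÷1 = 41 each, +1 to first 0

Closure order: Juniper, Elkhorn, Hollowpine, Ashgrove
Last habitat: Greywater with 74 animals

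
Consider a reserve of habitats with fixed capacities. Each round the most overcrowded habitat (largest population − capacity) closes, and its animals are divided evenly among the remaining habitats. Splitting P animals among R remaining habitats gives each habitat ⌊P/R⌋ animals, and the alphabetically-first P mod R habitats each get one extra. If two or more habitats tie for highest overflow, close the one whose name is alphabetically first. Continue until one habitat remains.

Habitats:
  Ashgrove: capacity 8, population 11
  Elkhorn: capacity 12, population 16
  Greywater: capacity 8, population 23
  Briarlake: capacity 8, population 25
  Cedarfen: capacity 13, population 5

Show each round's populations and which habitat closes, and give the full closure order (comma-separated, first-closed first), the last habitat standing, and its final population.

Round 1: Ashgrove=11 Briarlake=25 Cedarfen=5 Elkhorn=16 Greywater=23 → close Briarlake (overflow 17)
  25÷4 = 6 each, +1 to first 1
Round 2: Ashgrove=18 Cedarfen=11 Elkhorn=22 Greywater=29 → close Greywater (overflow 21)
  29÷3 = 9 each, +1 to first 2
Round 3: Ashgrove=28 Cedarfen=21 Elkhorn=31 → close Ashgrove (overflow 20)
  28÷2 = 14 each, +1 to first 0
Round 4: Cedarfen=35 Elkhorn=45 → close Elkhorn (overflow 33)
  45÷1 = 45 each, +1 to first 0

Closure order: Briarlake, Greywater, Ashgrove, Elkhorn
Last habitat: Cedarfen with 80 animals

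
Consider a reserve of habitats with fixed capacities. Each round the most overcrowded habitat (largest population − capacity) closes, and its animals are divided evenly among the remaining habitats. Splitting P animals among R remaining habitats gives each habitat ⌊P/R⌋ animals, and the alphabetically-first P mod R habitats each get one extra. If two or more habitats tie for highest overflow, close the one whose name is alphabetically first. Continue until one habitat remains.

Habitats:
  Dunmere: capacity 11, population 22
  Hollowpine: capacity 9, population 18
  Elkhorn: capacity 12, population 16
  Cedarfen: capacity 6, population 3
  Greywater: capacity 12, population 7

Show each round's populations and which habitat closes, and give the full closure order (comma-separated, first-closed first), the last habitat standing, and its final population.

Round 1: Cedarfen=3 Dunmere=22 Elkhorn=16 Greywater=7 Hollowpine=18 → close Dunmere (overflow 11)
  22÷4 = 5 each, +1 to first 2
Round 2: Cedarfen=9 Elkhorn=22 Greywater=12 Hollowpine=23 → close Hollowpine (overflow 14)
  23÷3 = 7 each, +1 to first 2
Round 3: Cedarfen=17 Elkhorn=30 Greywater=19 → close Elkhorn (overflow 18)
  30÷2 = 15 each, +1 to first 0
Round 4: Cedarfen=32 Greywater=34 → close Cedarfen (overflow 26)
  32÷1 = 32 each, +1 to first 0

Closure order: Dunmere, Hollowpine, Elkhorn, Cedarfen
Last habitat: Greywater with 66 animals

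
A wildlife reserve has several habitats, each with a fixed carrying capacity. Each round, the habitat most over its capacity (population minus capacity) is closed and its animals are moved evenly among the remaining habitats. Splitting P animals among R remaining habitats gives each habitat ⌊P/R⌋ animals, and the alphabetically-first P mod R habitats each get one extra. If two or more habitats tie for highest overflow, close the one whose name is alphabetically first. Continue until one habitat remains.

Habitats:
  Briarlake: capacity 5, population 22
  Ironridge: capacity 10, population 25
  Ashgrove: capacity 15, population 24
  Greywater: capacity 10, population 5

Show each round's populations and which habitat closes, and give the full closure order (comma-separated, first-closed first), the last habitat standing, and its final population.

Round 1: Ashgrove=24 Briarlake=22 Greywater=5 Ironridge=25 → close Briarlake (overflow 17)
  22÷3 = 7 each, +1 to first 1
Round 2: Ashgrove=32 Greywater=12 Ironridge=32 → close Ironridge (overflow 22)
  32÷2 = 16 each, +1 to first 0
Round 3: Ashgrove=48 Greywater=28 → close Ashgrove (overflow 33)
  48÷1 = 48 each, +1 to first 0

Closure order: Briarlake, Ironridge, Ashgrove
Last habitat: Greywater with 76 animals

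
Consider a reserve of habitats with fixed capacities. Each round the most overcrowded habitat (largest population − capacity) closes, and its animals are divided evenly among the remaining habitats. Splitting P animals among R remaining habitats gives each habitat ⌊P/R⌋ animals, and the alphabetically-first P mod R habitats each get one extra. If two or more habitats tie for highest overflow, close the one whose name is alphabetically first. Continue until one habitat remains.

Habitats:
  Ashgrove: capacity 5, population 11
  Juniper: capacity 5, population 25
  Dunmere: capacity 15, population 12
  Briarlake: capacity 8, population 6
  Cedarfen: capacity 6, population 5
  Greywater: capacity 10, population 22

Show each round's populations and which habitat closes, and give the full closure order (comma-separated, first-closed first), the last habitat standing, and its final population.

Round 1: Ashgrove=11 Briarlake=6 Cedarfen=5 Dunmere=12 Greywater=22 Juniper=25 → close Juniper (overflow 20)
  25÷5 = 5 each, +1 to first 0
Round 2: Ashgrove=16 Briarlake=11 Cedarfen=10 Dunmere=17 Greywater=27 → close Greywater (overflow 17)
  27÷4 = 6 each, +1 to first 3
Round 3: Ashgrove=23 Briarlake=18 Cedarfen=17 Dunmere=23 → close Ashgrove (overflow 18)
  23÷3 = 7 each, +1 to first 2
Round 4: Briarlake=26 Cedarfen=25 Dunmere=30 → close Cedarfen (overflow 19)
  25÷2 = 12 each, +1 to first 1
Round 5: Briarlake=39 Dunmere=42 → close Briarlake (overflow 31)
  39÷1 = 39 each, +1 to first 0

Closure order: Juniper, Greywater, Ashgrove, Cedarfen, Briarlake
Last habitat: Dunmere with 81 animals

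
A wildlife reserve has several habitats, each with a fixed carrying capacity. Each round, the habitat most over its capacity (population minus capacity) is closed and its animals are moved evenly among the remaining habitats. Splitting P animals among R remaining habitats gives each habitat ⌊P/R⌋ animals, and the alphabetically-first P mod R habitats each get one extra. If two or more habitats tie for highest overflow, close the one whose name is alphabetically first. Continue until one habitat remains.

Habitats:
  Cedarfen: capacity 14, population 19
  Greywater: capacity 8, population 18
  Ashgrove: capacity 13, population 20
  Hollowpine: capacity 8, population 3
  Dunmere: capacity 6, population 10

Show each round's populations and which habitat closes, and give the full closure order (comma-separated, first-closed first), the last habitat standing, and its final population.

Round 1: Ashgrove=20 Cedarfen=19 Dunmere=10 Greywater=18 Hollowpine=3 → close Greywater (overflow 10)
  18÷4 = 4 each, +1 to first 2
Round 2: Ashgrove=25 Cedarfen=24 Dunmere=14 Hollowpine=7 → close Ashgrove (overflow 12)
  25÷3 = 8 each, +1 to first 1
Round 3: Cedarfen=33 Dunmere=22 Hollowpine=15 → close Cedarfen (overflow 19)
  33÷2 = 16 each, +1 to first 1
Round 4: Dunmere=39 Hollowpine=31 → close Dunmere (overflow 33)
  39÷1 = 39 each, +1 to first 0

Closure order: Greywater, Ashgrove, Cedarfen, Dunmere
Last habitat: Hollowpine with 70 animals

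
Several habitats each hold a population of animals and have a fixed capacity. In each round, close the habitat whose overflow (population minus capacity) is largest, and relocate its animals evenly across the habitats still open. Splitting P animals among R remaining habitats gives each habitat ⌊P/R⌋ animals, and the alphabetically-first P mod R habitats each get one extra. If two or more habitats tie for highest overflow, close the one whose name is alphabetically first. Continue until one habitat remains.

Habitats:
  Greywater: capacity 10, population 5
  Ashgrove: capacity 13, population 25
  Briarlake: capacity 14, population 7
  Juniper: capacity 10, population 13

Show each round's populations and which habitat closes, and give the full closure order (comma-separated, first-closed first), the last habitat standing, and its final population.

Round 1: Ashgrove=25 Briarlake=7 Greywater=5 Juniper=13 → close Ashgrove (overflow 12)
  25÷3 = 8 each, +1 to first 1
Round 2: Briarlake=16 Greywater=13 Juniper=21 → close Juniper (overflow 11)
  21÷2 = 10 each, +1 to first 1
Round 3: Briarlake=27 Greywater=23 → close Briarlake (overflow 13)
  27÷1 = 27 each, +1 to first 0

Closure order: Ashgrove, Juniper, Briarlake
Last habitat: Greywater with 50 animals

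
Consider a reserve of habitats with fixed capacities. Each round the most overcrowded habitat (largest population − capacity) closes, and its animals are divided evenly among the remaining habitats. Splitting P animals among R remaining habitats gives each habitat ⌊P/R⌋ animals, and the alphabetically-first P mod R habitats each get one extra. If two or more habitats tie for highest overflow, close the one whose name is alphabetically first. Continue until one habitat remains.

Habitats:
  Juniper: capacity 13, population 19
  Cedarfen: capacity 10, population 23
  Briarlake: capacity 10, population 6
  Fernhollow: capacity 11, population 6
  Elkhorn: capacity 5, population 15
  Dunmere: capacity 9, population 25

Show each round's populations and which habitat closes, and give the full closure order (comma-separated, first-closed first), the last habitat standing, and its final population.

Round 1: Briarlake=6 Cedarfen=23 Dunmere=25 Elkhorn=15 Fernhollow=6 Juniper=19 → close Dunmere (overflow 16)
  25÷5 = 5 each, +1 to first 0
Round 2: Briarlake=11 Cedarfen=28 Elkhorn=20 Fernhollow=11 Juniper=24 → close Cedarfen (overflow 18)
  28÷4 = 7 each, +1 to first 0
Round 3: Briarlake=18 Elkhorn=27 Fernhollow=18 Juniper=31 → close Elkhorn (overflow 22)
  27÷3 = 9 each, +1 to first 0
Round 4: Briarlake=27 Fernhollow=27 Juniper=40 → close Juniper (overflow 27)
  40÷2 = 20 each, +1 to first 0
Round 5: Briarlake=47 Fernhollow=47 → close Briarlake (overflow 37)
  47÷1 = 47 each, +1 to first 0

Closure order: Dunmere, Cedarfen, Elkhorn, Juniper, Briarlake
Last habitat: Fernhollow with 94 animals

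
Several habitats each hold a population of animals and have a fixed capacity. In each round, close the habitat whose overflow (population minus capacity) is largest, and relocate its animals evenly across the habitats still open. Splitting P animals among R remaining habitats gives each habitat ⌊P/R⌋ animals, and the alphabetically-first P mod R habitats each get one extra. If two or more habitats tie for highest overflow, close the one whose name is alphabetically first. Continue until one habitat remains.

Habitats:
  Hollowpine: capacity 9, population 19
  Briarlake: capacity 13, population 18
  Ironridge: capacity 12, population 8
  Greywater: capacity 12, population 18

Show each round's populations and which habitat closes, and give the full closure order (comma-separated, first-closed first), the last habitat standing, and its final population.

Closure order: Hollowpine, Briarlake, Greywater
Last habitat: Ironridge with 63 animals

Round 1: Briarlake=18 Greywater=18 Hollowpine=19 Ironridge=8 → close Hollowpine (overflow 10)
  19÷3 = 6 each, +1 to first 1
Round 2: Briarlake=25 Greywater=24 Ironridge=14 → close Briarlake (overflow 12)
  25÷2 = 12 each, +1 to first 1
Round 3: Greywater=37 Ironridge=26 → close Greywater (overflow 25)
  37÷1 = 37 each, +1 to first 0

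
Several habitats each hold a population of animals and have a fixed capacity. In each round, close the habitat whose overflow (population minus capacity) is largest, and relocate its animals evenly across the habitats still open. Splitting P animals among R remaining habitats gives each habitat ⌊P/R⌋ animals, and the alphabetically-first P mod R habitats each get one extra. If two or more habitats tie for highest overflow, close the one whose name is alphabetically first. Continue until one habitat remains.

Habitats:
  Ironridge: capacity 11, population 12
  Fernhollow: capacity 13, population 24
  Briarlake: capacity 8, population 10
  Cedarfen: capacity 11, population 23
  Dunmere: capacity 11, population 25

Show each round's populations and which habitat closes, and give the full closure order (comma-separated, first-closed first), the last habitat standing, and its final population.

Closure order: Dunmere, Cedarfen, Fernhollow, Briarlake
Last habitat: Ironridge with 94 animals

Round 1: Briarlake=10 Cedarfen=23 Dunmere=25 Fernhollow=24 Ironridge=12 → close Dunmere (overflow 14)
  25÷4 = 6 each, +1 to first 1
Round 2: Briarlake=17 Cedarfen=29 Fernhollow=30 Ironridge=18 → close Cedarfen (overflow 18)
  29÷3 = 9 each, +1 to first 2
Round 3: Briarlake=27 Fernhollow=40 Ironridge=27 → close Fernhollow (overflow 27)
  40÷2 = 20 each, +1 to first 0
Round 4: Briarlake=47 Ironridge=47 → close Briarlake (overflow 39)
  47÷1 = 47 each, +1 to first 0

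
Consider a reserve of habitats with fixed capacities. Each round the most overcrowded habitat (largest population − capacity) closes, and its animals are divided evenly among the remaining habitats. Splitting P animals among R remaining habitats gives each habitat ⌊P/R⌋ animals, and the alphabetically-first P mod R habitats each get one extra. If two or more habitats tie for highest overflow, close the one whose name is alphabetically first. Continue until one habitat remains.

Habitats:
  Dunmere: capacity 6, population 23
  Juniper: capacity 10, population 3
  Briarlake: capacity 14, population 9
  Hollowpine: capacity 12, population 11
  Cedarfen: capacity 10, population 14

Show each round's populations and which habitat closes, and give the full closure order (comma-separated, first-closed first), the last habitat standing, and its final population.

Closure order: Dunmere, Cedarfen, Hollowpine, Briarlake
Last habitat: Juniper with 60 animals

Round 1: Briarlake=9 Cedarfen=14 Dunmere=23 Hollowpine=11 Juniper=3 → close Dunmere (overflow 17)
  23÷4 = 5 each, +1 to first 3
Round 2: Briarlake=15 Cedarfen=20 Hollowpine=17 Juniper=8 → close Cedarfen (overflow 10)
  20÷3 = 6 each, +1 to first 2
Round 3: Briarlake=22 Hollowpine=24 Juniper=14 → close Hollowpine (overflow 12)
  24÷2 = 12 each, +1 to first 0
Round 4: Briarlake=34 Juniper=26 → close Briarlake (overflow 20)
  34÷1 = 34 each, +1 to first 0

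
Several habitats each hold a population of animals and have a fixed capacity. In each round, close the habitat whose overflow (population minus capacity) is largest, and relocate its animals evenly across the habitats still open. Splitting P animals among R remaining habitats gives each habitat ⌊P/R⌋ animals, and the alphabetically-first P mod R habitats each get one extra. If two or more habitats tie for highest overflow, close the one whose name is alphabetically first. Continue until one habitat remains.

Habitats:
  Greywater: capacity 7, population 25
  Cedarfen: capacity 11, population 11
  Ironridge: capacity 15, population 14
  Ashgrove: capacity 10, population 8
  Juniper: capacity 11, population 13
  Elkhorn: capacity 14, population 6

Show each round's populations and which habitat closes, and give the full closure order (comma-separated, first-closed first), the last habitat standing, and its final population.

Round 1: Ashgrove=8 Cedarfen=11 Elkhorn=6 Greywater=25 Ironridge=14 Juniper=13 → close Greywater (overflow 18)
  25÷5 = 5 each, +1 to first 0
Round 2: Ashgrove=13 Cedarfen=16 Elkhorn=11 Ironridge=19 Juniper=18 → close Juniper (overflow 7)
  18÷4 = 4 each, +1 to first 2
Round 3: Ashgrove=18 Cedarfen=21 Elkhorn=15 Ironridge=23 → close Cedarfen (overflow 10)
  21÷3 = 7 each, +1 to first 0
Round 4: Ashgrove=25 Elkhorn=22 Ironridge=30 → close Ashgrove (overflow 15)
  25÷2 = 12 each, +1 to first 1
Round 5: Elkhorn=35 Ironridge=42 → close Ironridge (overflow 27)
  42÷1 = 42 each, +1 to first 0

Closure order: Greywater, Juniper, Cedarfen, Ashgrove, Ironridge
Last habitat: Elkhorn with 77 animals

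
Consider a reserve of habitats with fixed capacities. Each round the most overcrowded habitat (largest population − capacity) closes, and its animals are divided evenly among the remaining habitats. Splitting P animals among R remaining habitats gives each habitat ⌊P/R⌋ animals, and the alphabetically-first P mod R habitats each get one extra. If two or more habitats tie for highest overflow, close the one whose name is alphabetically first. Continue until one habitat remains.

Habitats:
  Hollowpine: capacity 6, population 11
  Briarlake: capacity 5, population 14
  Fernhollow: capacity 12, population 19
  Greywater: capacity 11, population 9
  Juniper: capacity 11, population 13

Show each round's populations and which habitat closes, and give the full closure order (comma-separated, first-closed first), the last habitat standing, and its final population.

Closure order: Briarlake, Fernhollow, Hollowpine, Juniper
Last habitat: Greywater with 66 animals

Round 1: Briarlake=14 Fernhollow=19 Greywater=9 Hollowpine=11 Juniper=13 → close Briarlake (overflow 9)
  14÷4 = 3 each, +1 to first 2
Round 2: Fernhollow=23 Greywater=13 Hollowpine=14 Juniper=16 → close Fernhollow (overflow 11)
  23÷3 = 7 each, +1 to first 2
Round 3: Greywater=21 Hollowpine=22 Juniper=23 → close Hollowpine (overflow 16)
  22÷2 = 11 each, +1 to first 0
Round 4: Greywater=32 Juniper=34 → close Juniper (overflow 23)
  34÷1 = 34 each, +1 to first 0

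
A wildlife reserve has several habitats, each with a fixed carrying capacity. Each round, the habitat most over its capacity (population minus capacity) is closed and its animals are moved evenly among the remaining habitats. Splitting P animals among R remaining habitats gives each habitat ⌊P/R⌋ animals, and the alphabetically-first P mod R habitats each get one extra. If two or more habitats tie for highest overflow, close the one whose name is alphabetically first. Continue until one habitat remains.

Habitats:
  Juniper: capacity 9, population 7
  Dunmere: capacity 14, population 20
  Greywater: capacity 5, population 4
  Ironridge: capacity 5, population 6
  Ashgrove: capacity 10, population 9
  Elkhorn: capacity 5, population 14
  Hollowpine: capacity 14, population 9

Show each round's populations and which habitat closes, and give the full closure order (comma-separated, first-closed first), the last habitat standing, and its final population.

Closure order: Elkhorn, Dunmere, Ashgrove, Greywater, Ironridge, Hollowpine
Last habitat: Juniper with 69 animals

Round 1: Ashgrove=9 Dunmere=20 Elkhorn=14 Greywater=4 Hollowpine=9 Ironridge=6 Juniper=7 → close Elkhorn (overflow 9)
  14÷6 = 2 each, +1 to first 2
Round 2: Ashgrove=12 Dunmere=23 Greywater=6 Hollowpine=11 Ironridge=8 Juniper=9 → close Dunmere (overflow 9)
  23÷5 = 4 each, +1 to first 3
Round 3: Ashgrove=17 Greywater=11 Hollowpine=16 Ironridge=12 Juniper=13 → close Ashgrove (overflow 7)
  17÷4 = 4 each, +1 to first 1
Round 4: Greywater=16 Hollowpine=20 Ironridge=16 Juniper=17 → close Greywater (overflow 11)
  16÷3 = 5 each, +1 to first 1
Round 5: Hollowpine=26 Ironridge=21 Juniper=22 → close Ironridge (overflow 16)
  21÷2 = 10 each, +1 to first 1
Round 6: Hollowpine=37 Juniper=32 → close Hollowpine (overflow 23)
  37÷1 = 37 each, +1 to first 0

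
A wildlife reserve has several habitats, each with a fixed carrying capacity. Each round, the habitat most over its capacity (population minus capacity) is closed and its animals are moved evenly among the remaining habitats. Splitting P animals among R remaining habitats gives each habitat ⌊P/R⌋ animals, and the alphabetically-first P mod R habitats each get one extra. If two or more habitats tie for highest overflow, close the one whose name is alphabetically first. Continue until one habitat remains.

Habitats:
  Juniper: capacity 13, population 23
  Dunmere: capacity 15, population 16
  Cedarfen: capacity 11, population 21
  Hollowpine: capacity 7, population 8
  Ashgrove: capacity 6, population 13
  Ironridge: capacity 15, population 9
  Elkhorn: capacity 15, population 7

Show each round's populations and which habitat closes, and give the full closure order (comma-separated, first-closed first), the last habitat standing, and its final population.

Closure order: Cedarfen, Juniper, Ashgrove, Dunmere, Hollowpine, Elkhorn
Last habitat: Ironridge with 97 animals

Round 1: Ashgrove=13 Cedarfen=21 Dunmere=16 Elkhorn=7 Hollowpine=8 Ironridge=9 Juniper=23 → close Cedarfen (overflow 10)
  21÷6 = 3 each, +1 to first 3
Round 2: Ashgrove=17 Dunmere=20 Elkhorn=11 Hollowpine=11 Ironridge=12 Juniper=26 → close Juniper (overflow 13)
  26÷5 = 5 each, +1 to first 1
Round 3: Ashgrove=23 Dunmere=25 Elkhorn=16 Hollowpine=16 Ironridge=17 → close Ashgrove (overflow 17)
  23÷4 = 5 each, +1 to first 3
Round 4: Dunmere=31 Elkhorn=22 Hollowpine=22 Ironridge=22 → close Dunmere (overflow 16)
  31÷3 = 10 each, +1 to first 1
Round 5: Elkhorn=33 Hollowpine=32 Ironridge=32 → close Hollowpine (overflow 25)
  32÷2 = 16 each, +1 to first 0
Round 6: Elkhorn=49 Ironridge=48 → close Elkhorn (overflow 34)
  49÷1 = 49 each, +1 to first 0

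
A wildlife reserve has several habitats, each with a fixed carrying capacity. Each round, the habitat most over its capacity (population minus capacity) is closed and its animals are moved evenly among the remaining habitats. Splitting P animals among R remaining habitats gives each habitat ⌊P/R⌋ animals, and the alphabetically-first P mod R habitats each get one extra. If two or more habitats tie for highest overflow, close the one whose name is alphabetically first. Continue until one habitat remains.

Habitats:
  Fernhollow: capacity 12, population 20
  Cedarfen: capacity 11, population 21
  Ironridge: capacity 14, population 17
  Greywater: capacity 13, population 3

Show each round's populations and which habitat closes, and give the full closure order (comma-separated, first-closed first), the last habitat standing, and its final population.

Closure order: Cedarfen, Fernhollow, Ironridge
Last habitat: Greywater with 61 animals

Round 1: Cedarfen=21 Fernhollow=20 Greywater=3 Ironridge=17 → close Cedarfen (overflow 10)
  21÷3 = 7 each, +1 to first 0
Round 2: Fernhollow=27 Greywater=10 Ironridge=24 → close Fernhollow (overflow 15)
  27÷2 = 13 each, +1 to first 1
Round 3: Greywater=24 Ironridge=37 → close Ironridge (overflow 23)
  37÷1 = 37 each, +1 to first 0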